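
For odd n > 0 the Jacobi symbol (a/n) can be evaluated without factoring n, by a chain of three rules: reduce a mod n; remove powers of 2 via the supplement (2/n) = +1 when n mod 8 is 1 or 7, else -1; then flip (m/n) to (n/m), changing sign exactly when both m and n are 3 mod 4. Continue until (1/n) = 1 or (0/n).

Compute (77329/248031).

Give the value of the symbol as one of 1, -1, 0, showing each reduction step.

0

reciprocity: (77329/248031) = +1·(248031/77329) since 77329 mod 4 = 1, 248031 mod 4 = 3; sign now +1
(248031/77329) = (16044/77329)   [reduce mod 77329]
16044 = 2^2·4011; (2/77329) = +1 since 77329 mod 8 = 1, so (16044/77329) = (+1)^2·(4011/77329); sign now +1
reciprocity: (4011/77329) = +1·(77329/4011) since 4011 mod 4 = 3, 77329 mod 4 = 1; sign now +1
(77329/4011) = (1120/4011)   [reduce mod 4011]
1120 = 2^5·35; (2/4011) = -1 since 4011 mod 8 = 3, so (1120/4011) = (-1)^5·(35/4011); sign now -1
reciprocity: (35/4011) = -1·(4011/35) since 35 mod 4 = 3, 4011 mod 4 = 3; sign now +1
(4011/35) = (21/35)   [reduce mod 35]
reciprocity: (21/35) = +1·(35/21) since 21 mod 4 = 1, 35 mod 4 = 3; sign now +1
(35/21) = (14/21)   [reduce mod 21]
14 = 2^1·7; (2/21) = -1 since 21 mod 8 = 5, so (14/21) = (-1)^1·(7/21); sign now -1
reciprocity: (7/21) = +1·(21/7) since 7 mod 4 = 3, 21 mod 4 = 1; sign now -1
(21/7) = (0/7)   [reduce mod 7]
(0/7) = 0   [gcd(a, n) > 1]; final value = 0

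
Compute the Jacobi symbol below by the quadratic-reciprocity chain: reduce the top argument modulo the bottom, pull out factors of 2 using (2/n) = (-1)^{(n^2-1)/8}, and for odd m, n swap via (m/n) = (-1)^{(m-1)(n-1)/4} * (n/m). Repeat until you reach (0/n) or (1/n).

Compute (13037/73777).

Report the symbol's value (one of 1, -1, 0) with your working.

-1

flip (13037/73777) -> (73777/13037): both odd, 13037 mod 4 = 1, 73777 mod 4 = 1, so the flip contributes +1; sign now +1
(73777/13037): 73777 mod 13037 = 8592, so (73777/13037) = (8592/13037)
factor out 2^4: 8592 = 2^4·537; with 13037 mod 8 = 5, (2/13037) = -1; sign now +1; continue with (537/13037)
flip (537/13037) -> (13037/537): both odd, 537 mod 4 = 1, 13037 mod 4 = 1, so the flip contributes +1; sign now +1
(13037/537): 13037 mod 537 = 149, so (13037/537) = (149/537)
flip (149/537) -> (537/149): both odd, 149 mod 4 = 1, 537 mod 4 = 1, so the flip contributes +1; sign now +1
(537/149): 537 mod 149 = 90, so (537/149) = (90/149)
factor out 2^1: 90 = 2^1·45; with 149 mod 8 = 5, (2/149) = -1; sign now -1; continue with (45/149)
flip (45/149) -> (149/45): both odd, 45 mod 4 = 1, 149 mod 4 = 1, so the flip contributes +1; sign now -1
(149/45): 149 mod 45 = 14, so (149/45) = (14/45)
factor out 2^1: 14 = 2^1·7; with 45 mod 8 = 5, (2/45) = -1; sign now +1; continue with (7/45)
flip (7/45) -> (45/7): both odd, 7 mod 4 = 3, 45 mod 4 = 1, so the flip contributes +1; sign now +1
(45/7): 45 mod 7 = 3, so (45/7) = (3/7)
flip (3/7) -> (7/3): both odd, 3 mod 4 = 3, 7 mod 4 = 3, so the flip contributes -1; sign now -1
(7/3): 7 mod 3 = 1, so (7/3) = (1/3)
reached (1/3) = 1, so the symbol is -1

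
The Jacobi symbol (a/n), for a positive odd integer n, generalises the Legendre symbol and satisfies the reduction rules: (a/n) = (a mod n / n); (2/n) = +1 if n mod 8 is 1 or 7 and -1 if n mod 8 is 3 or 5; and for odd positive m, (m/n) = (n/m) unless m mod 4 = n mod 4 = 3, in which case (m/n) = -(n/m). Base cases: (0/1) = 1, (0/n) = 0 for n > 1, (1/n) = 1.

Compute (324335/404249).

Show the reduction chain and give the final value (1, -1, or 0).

1

reciprocity: (324335/404249) = +1·(404249/324335) since 324335 mod 4 = 3, 404249 mod 4 = 1; sign now +1
(404249/324335) = (79914/324335)   [reduce mod 324335]
79914 = 2^1·39957; (2/324335) = +1 since 324335 mod 8 = 7, so (79914/324335) = (+1)^1·(39957/324335); sign now +1
reciprocity: (39957/324335) = +1·(324335/39957) since 39957 mod 4 = 1, 324335 mod 4 = 3; sign now +1
(324335/39957) = (4679/39957)   [reduce mod 39957]
reciprocity: (4679/39957) = +1·(39957/4679) since 4679 mod 4 = 3, 39957 mod 4 = 1; sign now +1
(39957/4679) = (2525/4679)   [reduce mod 4679]
reciprocity: (2525/4679) = +1·(4679/2525) since 2525 mod 4 = 1, 4679 mod 4 = 3; sign now +1
(4679/2525) = (2154/2525)   [reduce mod 2525]
2154 = 2^1·1077; (2/2525) = -1 since 2525 mod 8 = 5, so (2154/2525) = (-1)^1·(1077/2525); sign now -1
reciprocity: (1077/2525) = +1·(2525/1077) since 1077 mod 4 = 1, 2525 mod 4 = 1; sign now -1
(2525/1077) = (371/1077)   [reduce mod 1077]
reciprocity: (371/1077) = +1·(1077/371) since 371 mod 4 = 3, 1077 mod 4 = 1; sign now -1
(1077/371) = (335/371)   [reduce mod 371]
reciprocity: (335/371) = -1·(371/335) since 335 mod 4 = 3, 371 mod 4 = 3; sign now +1
(371/335) = (36/335)   [reduce mod 335]
36 = 2^2·9; (2/335) = +1 since 335 mod 8 = 7, so (36/335) = (+1)^2·(9/335); sign now +1
reciprocity: (9/335) = +1·(335/9) since 9 mod 4 = 1, 335 mod 4 = 3; sign now +1
(335/9) = (2/9)   [reduce mod 9]
2 = 2^1·1; (2/9) = +1 since 9 mod 8 = 1, so (2/9) = (+1)^1·(1/9); sign now +1
(1/9) = 1; final value = sign = +1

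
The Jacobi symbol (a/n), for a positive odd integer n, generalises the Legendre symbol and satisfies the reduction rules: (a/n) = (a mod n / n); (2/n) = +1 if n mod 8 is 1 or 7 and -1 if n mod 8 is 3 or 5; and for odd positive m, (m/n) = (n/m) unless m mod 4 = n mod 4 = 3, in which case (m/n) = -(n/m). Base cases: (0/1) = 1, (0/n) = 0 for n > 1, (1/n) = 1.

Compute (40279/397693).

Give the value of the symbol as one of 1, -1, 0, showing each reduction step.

1

reciprocity: (40279/397693) = +1·(397693/40279) since 40279 mod 4 = 3, 397693 mod 4 = 1; sign now +1
(397693/40279) = (35182/40279)   [reduce mod 40279]
35182 = 2^1·17591; (2/40279) = +1 since 40279 mod 8 = 7, so (35182/40279) = (+1)^1·(17591/40279); sign now +1
reciprocity: (17591/40279) = -1·(40279/17591) since 17591 mod 4 = 3, 40279 mod 4 = 3; sign now -1
(40279/17591) = (5097/17591)   [reduce mod 17591]
reciprocity: (5097/17591) = +1·(17591/5097) since 5097 mod 4 = 1, 17591 mod 4 = 3; sign now -1
(17591/5097) = (2300/5097)   [reduce mod 5097]
2300 = 2^2·575; (2/5097) = +1 since 5097 mod 8 = 1, so (2300/5097) = (+1)^2·(575/5097); sign now -1
reciprocity: (575/5097) = +1·(5097/575) since 575 mod 4 = 3, 5097 mod 4 = 1; sign now -1
(5097/575) = (497/575)   [reduce mod 575]
reciprocity: (497/575) = +1·(575/497) since 497 mod 4 = 1, 575 mod 4 = 3; sign now -1
(575/497) = (78/497)   [reduce mod 497]
78 = 2^1·39; (2/497) = +1 since 497 mod 8 = 1, so (78/497) = (+1)^1·(39/497); sign now -1
reciprocity: (39/497) = +1·(497/39) since 39 mod 4 = 3, 497 mod 4 = 1; sign now -1
(497/39) = (29/39)   [reduce mod 39]
reciprocity: (29/39) = +1·(39/29) since 29 mod 4 = 1, 39 mod 4 = 3; sign now -1
(39/29) = (10/29)   [reduce mod 29]
10 = 2^1·5; (2/29) = -1 since 29 mod 8 = 5, so (10/29) = (-1)^1·(5/29); sign now +1
reciprocity: (5/29) = +1·(29/5) since 5 mod 4 = 1, 29 mod 4 = 1; sign now +1
(29/5) = (4/5)   [reduce mod 5]
4 = 2^2·1; (2/5) = -1 since 5 mod 8 = 5, so (4/5) = (-1)^2·(1/5); sign now +1
(1/5) = 1; final value = sign = +1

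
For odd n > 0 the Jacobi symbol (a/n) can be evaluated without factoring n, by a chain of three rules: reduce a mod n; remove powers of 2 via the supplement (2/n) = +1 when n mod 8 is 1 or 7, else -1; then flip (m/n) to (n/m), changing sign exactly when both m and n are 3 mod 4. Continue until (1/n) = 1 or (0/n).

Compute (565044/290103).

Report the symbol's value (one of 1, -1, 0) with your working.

0

(565044/290103) = (274941/290103)   [reduce mod 290103]
reciprocity: (274941/290103) = +1·(290103/274941) since 274941 mod 4 = 1, 290103 mod 4 = 3; sign now +1
(290103/274941) = (15162/274941)   [reduce mod 274941]
15162 = 2^1·7581; (2/274941) = -1 since 274941 mod 8 = 5, so (15162/274941) = (-1)^1·(7581/274941); sign now -1
reciprocity: (7581/274941) = +1·(274941/7581) since 7581 mod 4 = 1, 274941 mod 4 = 1; sign now -1
(274941/7581) = (2025/7581)   [reduce mod 7581]
reciprocity: (2025/7581) = +1·(7581/2025) since 2025 mod 4 = 1, 7581 mod 4 = 1; sign now -1
(7581/2025) = (1506/2025)   [reduce mod 2025]
1506 = 2^1·753; (2/2025) = +1 since 2025 mod 8 = 1, so (1506/2025) = (+1)^1·(753/2025); sign now -1
reciprocity: (753/2025) = +1·(2025/753) since 753 mod 4 = 1, 2025 mod 4 = 1; sign now -1
(2025/753) = (519/753)   [reduce mod 753]
reciprocity: (519/753) = +1·(753/519) since 519 mod 4 = 3, 753 mod 4 = 1; sign now -1
(753/519) = (234/519)   [reduce mod 519]
234 = 2^1·117; (2/519) = +1 since 519 mod 8 = 7, so (234/519) = (+1)^1·(117/519); sign now -1
reciprocity: (117/519) = +1·(519/117) since 117 mod 4 = 1, 519 mod 4 = 3; sign now -1
(519/117) = (51/117)   [reduce mod 117]
reciprocity: (51/117) = +1·(117/51) since 51 mod 4 = 3, 117 mod 4 = 1; sign now -1
(117/51) = (15/51)   [reduce mod 51]
reciprocity: (15/51) = -1·(51/15) since 15 mod 4 = 3, 51 mod 4 = 3; sign now +1
(51/15) = (6/15)   [reduce mod 15]
6 = 2^1·3; (2/15) = +1 since 15 mod 8 = 7, so (6/15) = (+1)^1·(3/15); sign now +1
reciprocity: (3/15) = -1·(15/3) since 3 mod 4 = 3, 15 mod 4 = 3; sign now -1
(15/3) = (0/3)   [reduce mod 3]
(0/3) = 0   [gcd(a, n) > 1]; final value = 0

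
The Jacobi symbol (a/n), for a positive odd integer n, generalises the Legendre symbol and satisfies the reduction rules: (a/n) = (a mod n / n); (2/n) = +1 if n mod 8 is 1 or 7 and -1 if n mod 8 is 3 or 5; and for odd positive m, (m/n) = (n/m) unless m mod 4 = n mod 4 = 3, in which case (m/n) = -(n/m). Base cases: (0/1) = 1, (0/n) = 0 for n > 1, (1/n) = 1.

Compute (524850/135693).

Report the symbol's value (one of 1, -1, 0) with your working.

0

(524850/135693): 524850 mod 135693 = 117771, so (524850/135693) = (117771/135693)
flip (117771/135693) -> (135693/117771): both odd, 117771 mod 4 = 3, 135693 mod 4 = 1, so the flip contributes +1; sign now +1
(135693/117771): 135693 mod 117771 = 17922, so (135693/117771) = (17922/117771)
factor out 2^1: 17922 = 2^1·8961; with 117771 mod 8 = 3, (2/117771) = -1; sign now -1; continue with (8961/117771)
flip (8961/117771) -> (117771/8961): both odd, 8961 mod 4 = 1, 117771 mod 4 = 3, so the flip contributes +1; sign now -1
(117771/8961): 117771 mod 8961 = 1278, so (117771/8961) = (1278/8961)
factor out 2^1: 1278 = 2^1·639; with 8961 mod 8 = 1, (2/8961) = +1; sign now -1; continue with (639/8961)
flip (639/8961) -> (8961/639): both odd, 639 mod 4 = 3, 8961 mod 4 = 1, so the flip contributes +1; sign now -1
(8961/639): 8961 mod 639 = 15, so (8961/639) = (15/639)
flip (15/639) -> (639/15): both odd, 15 mod 4 = 3, 639 mod 4 = 3, so the flip contributes -1; sign now +1
(639/15): 639 mod 15 = 9, so (639/15) = (9/15)
flip (9/15) -> (15/9): both odd, 9 mod 4 = 1, 15 mod 4 = 3, so the flip contributes +1; sign now +1
(15/9): 15 mod 9 = 6, so (15/9) = (6/9)
factor out 2^1: 6 = 2^1·3; with 9 mod 8 = 1, (2/9) = +1; sign now +1; continue with (3/9)
flip (3/9) -> (9/3): both odd, 3 mod 4 = 3, 9 mod 4 = 1, so the flip contributes +1; sign now +1
(9/3): 9 mod 3 = 0, so (9/3) = (0/3)
reached (0/3); gcd(a, n) > 1, so (0/3) = 0 and the symbol is 0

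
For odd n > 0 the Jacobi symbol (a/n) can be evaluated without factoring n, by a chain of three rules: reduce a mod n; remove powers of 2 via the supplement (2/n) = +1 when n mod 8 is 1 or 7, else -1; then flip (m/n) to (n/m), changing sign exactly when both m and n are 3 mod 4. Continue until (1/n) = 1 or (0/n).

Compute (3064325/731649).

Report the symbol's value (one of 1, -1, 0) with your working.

-1

(3064325/731649) = (137729/731649)   [reduce mod 731649]
reciprocity: (137729/731649) = +1·(731649/137729) since 137729 mod 4 = 1, 731649 mod 4 = 1; sign now +1
(731649/137729) = (43004/137729)   [reduce mod 137729]
43004 = 2^2·10751; (2/137729) = +1 since 137729 mod 8 = 1, so (43004/137729) = (+1)^2·(10751/137729); sign now +1
reciprocity: (10751/137729) = +1·(137729/10751) since 10751 mod 4 = 3, 137729 mod 4 = 1; sign now +1
(137729/10751) = (8717/10751)   [reduce mod 10751]
reciprocity: (8717/10751) = +1·(10751/8717) since 8717 mod 4 = 1, 10751 mod 4 = 3; sign now +1
(10751/8717) = (2034/8717)   [reduce mod 8717]
2034 = 2^1·1017; (2/8717) = -1 since 8717 mod 8 = 5, so (2034/8717) = (-1)^1·(1017/8717); sign now -1
reciprocity: (1017/8717) = +1·(8717/1017) since 1017 mod 4 = 1, 8717 mod 4 = 1; sign now -1
(8717/1017) = (581/1017)   [reduce mod 1017]
reciprocity: (581/1017) = +1·(1017/581) since 581 mod 4 = 1, 1017 mod 4 = 1; sign now -1
(1017/581) = (436/581)   [reduce mod 581]
436 = 2^2·109; (2/581) = -1 since 581 mod 8 = 5, so (436/581) = (-1)^2·(109/581); sign now -1
reciprocity: (109/581) = +1·(581/109) since 109 mod 4 = 1, 581 mod 4 = 1; sign now -1
(581/109) = (36/109)   [reduce mod 109]
36 = 2^2·9; (2/109) = -1 since 109 mod 8 = 5, so (36/109) = (-1)^2·(9/109); sign now -1
reciprocity: (9/109) = +1·(109/9) since 9 mod 4 = 1, 109 mod 4 = 1; sign now -1
(109/9) = (1/9)   [reduce mod 9]
(1/9) = 1; final value = sign = -1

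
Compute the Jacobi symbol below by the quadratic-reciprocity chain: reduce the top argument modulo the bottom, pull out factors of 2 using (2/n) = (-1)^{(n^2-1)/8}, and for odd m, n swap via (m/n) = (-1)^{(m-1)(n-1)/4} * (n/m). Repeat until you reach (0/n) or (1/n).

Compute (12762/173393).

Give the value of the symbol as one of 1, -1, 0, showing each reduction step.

factor out 2^1: 12762 = 2^1·6381; with 173393 mod 8 = 1, (2/173393) = +1; sign now +1; continue with (6381/173393)
flip (6381/173393) -> (173393/6381): both odd, 6381 mod 4 = 1, 173393 mod 4 = 1, so the flip contributes +1; sign now +1
(173393/6381): 173393 mod 6381 = 1106, so (173393/6381) = (1106/6381)
factor out 2^1: 1106 = 2^1·553; with 6381 mod 8 = 5, (2/6381) = -1; sign now -1; continue with (553/6381)
flip (553/6381) -> (6381/553): both odd, 553 mod 4 = 1, 6381 mod 4 = 1, so the flip contributes +1; sign now -1
(6381/553): 6381 mod 553 = 298, so (6381/553) = (298/553)
factor out 2^1: 298 = 2^1·149; with 553 mod 8 = 1, (2/553) = +1; sign now -1; continue with (149/553)
flip (149/553) -> (553/149): both odd, 149 mod 4 = 1, 553 mod 4 = 1, so the flip contributes +1; sign now -1
(553/149): 553 mod 149 = 106, so (553/149) = (106/149)
factor out 2^1: 106 = 2^1·53; with 149 mod 8 = 5, (2/149) = -1; sign now +1; continue with (53/149)
flip (53/149) -> (149/53): both odd, 53 mod 4 = 1, 149 mod 4 = 1, so the flip contributes +1; sign now +1
(149/53): 149 mod 53 = 43, so (149/53) = (43/53)
flip (43/53) -> (53/43): both odd, 43 mod 4 = 3, 53 mod 4 = 1, so the flip contributes +1; sign now +1
(53/43): 53 mod 43 = 10, so (53/43) = (10/43)
factor out 2^1: 10 = 2^1·5; with 43 mod 8 = 3, (2/43) = -1; sign now -1; continue with (5/43)
flip (5/43) -> (43/5): both odd, 5 mod 4 = 1, 43 mod 4 = 3, so the flip contributes +1; sign now -1
(43/5): 43 mod 5 = 3, so (43/5) = (3/5)
flip (3/5) -> (5/3): both odd, 3 mod 4 = 3, 5 mod 4 = 1, so the flip contributes +1; sign now -1
(5/3): 5 mod 3 = 2, so (5/3) = (2/3)
factor out 2^1: 2 = 2^1·1; with 3 mod 8 = 3, (2/3) = -1; sign now +1; continue with (1/3)
reached (1/3) = 1, so the symbol is +1

1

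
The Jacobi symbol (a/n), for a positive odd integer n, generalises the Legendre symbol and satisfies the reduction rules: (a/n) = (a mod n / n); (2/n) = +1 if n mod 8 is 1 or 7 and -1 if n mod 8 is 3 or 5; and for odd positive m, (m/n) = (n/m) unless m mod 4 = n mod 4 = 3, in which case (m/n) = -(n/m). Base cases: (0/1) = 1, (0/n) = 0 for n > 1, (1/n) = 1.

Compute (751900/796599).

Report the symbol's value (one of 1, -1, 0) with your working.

factor out 2^2: 751900 = 2^2·187975; with 796599 mod 8 = 7, (2/796599) = +1; sign now +1; continue with (187975/796599)
flip (187975/796599) -> (796599/187975): both odd, 187975 mod 4 = 3, 796599 mod 4 = 3, so the flip contributes -1; sign now -1
(796599/187975): 796599 mod 187975 = 44699, so (796599/187975) = (44699/187975)
flip (44699/187975) -> (187975/44699): both odd, 44699 mod 4 = 3, 187975 mod 4 = 3, so the flip contributes -1; sign now +1
(187975/44699): 187975 mod 44699 = 9179, so (187975/44699) = (9179/44699)
flip (9179/44699) -> (44699/9179): both odd, 9179 mod 4 = 3, 44699 mod 4 = 3, so the flip contributes -1; sign now -1
(44699/9179): 44699 mod 9179 = 7983, so (44699/9179) = (7983/9179)
flip (7983/9179) -> (9179/7983): both odd, 7983 mod 4 = 3, 9179 mod 4 = 3, so the flip contributes -1; sign now +1
(9179/7983): 9179 mod 7983 = 1196, so (9179/7983) = (1196/7983)
factor out 2^2: 1196 = 2^2·299; with 7983 mod 8 = 7, (2/7983) = +1; sign now +1; continue with (299/7983)
flip (299/7983) -> (7983/299): both odd, 299 mod 4 = 3, 7983 mod 4 = 3, so the flip contributes -1; sign now -1
(7983/299): 7983 mod 299 = 209, so (7983/299) = (209/299)
flip (209/299) -> (299/209): both odd, 209 mod 4 = 1, 299 mod 4 = 3, so the flip contributes +1; sign now -1
(299/209): 299 mod 209 = 90, so (299/209) = (90/209)
factor out 2^1: 90 = 2^1·45; with 209 mod 8 = 1, (2/209) = +1; sign now -1; continue with (45/209)
flip (45/209) -> (209/45): both odd, 45 mod 4 = 1, 209 mod 4 = 1, so the flip contributes +1; sign now -1
(209/45): 209 mod 45 = 29, so (209/45) = (29/45)
flip (29/45) -> (45/29): both odd, 29 mod 4 = 1, 45 mod 4 = 1, so the flip contributes +1; sign now -1
(45/29): 45 mod 29 = 16, so (45/29) = (16/29)
factor out 2^4: 16 = 2^4·1; with 29 mod 8 = 5, (2/29) = -1; sign now -1; continue with (1/29)
reached (1/29) = 1, so the symbol is -1

-1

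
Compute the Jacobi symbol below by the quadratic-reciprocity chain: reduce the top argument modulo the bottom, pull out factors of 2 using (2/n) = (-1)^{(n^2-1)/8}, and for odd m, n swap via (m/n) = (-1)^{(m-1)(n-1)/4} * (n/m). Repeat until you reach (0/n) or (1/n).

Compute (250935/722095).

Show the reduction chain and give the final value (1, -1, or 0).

0

reciprocity: (250935/722095) = -1·(722095/250935) since 250935 mod 4 = 3, 722095 mod 4 = 3; sign now -1
(722095/250935) = (220225/250935)   [reduce mod 250935]
reciprocity: (220225/250935) = +1·(250935/220225) since 220225 mod 4 = 1, 250935 mod 4 = 3; sign now -1
(250935/220225) = (30710/220225)   [reduce mod 220225]
30710 = 2^1·15355; (2/220225) = +1 since 220225 mod 8 = 1, so (30710/220225) = (+1)^1·(15355/220225); sign now -1
reciprocity: (15355/220225) = +1·(220225/15355) since 15355 mod 4 = 3, 220225 mod 4 = 1; sign now -1
(220225/15355) = (5255/15355)   [reduce mod 15355]
reciprocity: (5255/15355) = -1·(15355/5255) since 5255 mod 4 = 3, 15355 mod 4 = 3; sign now +1
(15355/5255) = (4845/5255)   [reduce mod 5255]
reciprocity: (4845/5255) = +1·(5255/4845) since 4845 mod 4 = 1, 5255 mod 4 = 3; sign now +1
(5255/4845) = (410/4845)   [reduce mod 4845]
410 = 2^1·205; (2/4845) = -1 since 4845 mod 8 = 5, so (410/4845) = (-1)^1·(205/4845); sign now -1
reciprocity: (205/4845) = +1·(4845/205) since 205 mod 4 = 1, 4845 mod 4 = 1; sign now -1
(4845/205) = (130/205)   [reduce mod 205]
130 = 2^1·65; (2/205) = -1 since 205 mod 8 = 5, so (130/205) = (-1)^1·(65/205); sign now +1
reciprocity: (65/205) = +1·(205/65) since 65 mod 4 = 1, 205 mod 4 = 1; sign now +1
(205/65) = (10/65)   [reduce mod 65]
10 = 2^1·5; (2/65) = +1 since 65 mod 8 = 1, so (10/65) = (+1)^1·(5/65); sign now +1
reciprocity: (5/65) = +1·(65/5) since 5 mod 4 = 1, 65 mod 4 = 1; sign now +1
(65/5) = (0/5)   [reduce mod 5]
(0/5) = 0   [gcd(a, n) > 1]; final value = 0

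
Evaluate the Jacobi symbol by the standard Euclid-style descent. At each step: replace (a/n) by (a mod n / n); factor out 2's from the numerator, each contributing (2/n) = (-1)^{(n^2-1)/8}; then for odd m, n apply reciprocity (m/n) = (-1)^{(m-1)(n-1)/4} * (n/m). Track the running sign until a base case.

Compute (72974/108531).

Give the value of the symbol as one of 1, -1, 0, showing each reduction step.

factor out 2^1: 72974 = 2^1·36487; with 108531 mod 8 = 3, (2/108531) = -1; sign now -1; continue with (36487/108531)
flip (36487/108531) -> (108531/36487): both odd, 36487 mod 4 = 3, 108531 mod 4 = 3, so the flip contributes -1; sign now +1
(108531/36487): 108531 mod 36487 = 35557, so (108531/36487) = (35557/36487)
flip (35557/36487) -> (36487/35557): both odd, 35557 mod 4 = 1, 36487 mod 4 = 3, so the flip contributes +1; sign now +1
(36487/35557): 36487 mod 35557 = 930, so (36487/35557) = (930/35557)
factor out 2^1: 930 = 2^1·465; with 35557 mod 8 = 5, (2/35557) = -1; sign now -1; continue with (465/35557)
flip (465/35557) -> (35557/465): both odd, 465 mod 4 = 1, 35557 mod 4 = 1, so the flip contributes +1; sign now -1
(35557/465): 35557 mod 465 = 217, so (35557/465) = (217/465)
flip (217/465) -> (465/217): both odd, 217 mod 4 = 1, 465 mod 4 = 1, so the flip contributes +1; sign now -1
(465/217): 465 mod 217 = 31, so (465/217) = (31/217)
flip (31/217) -> (217/31): both odd, 31 mod 4 = 3, 217 mod 4 = 1, so the flip contributes +1; sign now -1
(217/31): 217 mod 31 = 0, so (217/31) = (0/31)
reached (0/31); gcd(a, n) > 1, so (0/31) = 0 and the symbol is 0

0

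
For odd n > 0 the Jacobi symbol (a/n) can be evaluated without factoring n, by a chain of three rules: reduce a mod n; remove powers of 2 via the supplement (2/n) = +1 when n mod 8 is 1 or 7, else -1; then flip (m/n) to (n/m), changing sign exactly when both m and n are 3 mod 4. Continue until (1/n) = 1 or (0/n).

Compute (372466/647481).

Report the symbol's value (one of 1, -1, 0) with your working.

factor out 2^1: 372466 = 2^1·186233; with 647481 mod 8 = 1, (2/647481) = +1; sign now +1; continue with (186233/647481)
flip (186233/647481) -> (647481/186233): both odd, 186233 mod 4 = 1, 647481 mod 4 = 1, so the flip contributes +1; sign now +1
(647481/186233): 647481 mod 186233 = 88782, so (647481/186233) = (88782/186233)
factor out 2^1: 88782 = 2^1·44391; with 186233 mod 8 = 1, (2/186233) = +1; sign now +1; continue with (44391/186233)
flip (44391/186233) -> (186233/44391): both odd, 44391 mod 4 = 3, 186233 mod 4 = 1, so the flip contributes +1; sign now +1
(186233/44391): 186233 mod 44391 = 8669, so (186233/44391) = (8669/44391)
flip (8669/44391) -> (44391/8669): both odd, 8669 mod 4 = 1, 44391 mod 4 = 3, so the flip contributes +1; sign now +1
(44391/8669): 44391 mod 8669 = 1046, so (44391/8669) = (1046/8669)
factor out 2^1: 1046 = 2^1·523; with 8669 mod 8 = 5, (2/8669) = -1; sign now -1; continue with (523/8669)
flip (523/8669) -> (8669/523): both odd, 523 mod 4 = 3, 8669 mod 4 = 1, so the flip contributes +1; sign now -1
(8669/523): 8669 mod 523 = 301, so (8669/523) = (301/523)
flip (301/523) -> (523/301): both odd, 301 mod 4 = 1, 523 mod 4 = 3, so the flip contributes +1; sign now -1
(523/301): 523 mod 301 = 222, so (523/301) = (222/301)
factor out 2^1: 222 = 2^1·111; with 301 mod 8 = 5, (2/301) = -1; sign now +1; continue with (111/301)
flip (111/301) -> (301/111): both odd, 111 mod 4 = 3, 301 mod 4 = 1, so the flip contributes +1; sign now +1
(301/111): 301 mod 111 = 79, so (301/111) = (79/111)
flip (79/111) -> (111/79): both odd, 79 mod 4 = 3, 111 mod 4 = 3, so the flip contributes -1; sign now -1
(111/79): 111 mod 79 = 32, so (111/79) = (32/79)
factor out 2^5: 32 = 2^5·1; with 79 mod 8 = 7, (2/79) = +1; sign now -1; continue with (1/79)
reached (1/79) = 1, so the symbol is -1

-1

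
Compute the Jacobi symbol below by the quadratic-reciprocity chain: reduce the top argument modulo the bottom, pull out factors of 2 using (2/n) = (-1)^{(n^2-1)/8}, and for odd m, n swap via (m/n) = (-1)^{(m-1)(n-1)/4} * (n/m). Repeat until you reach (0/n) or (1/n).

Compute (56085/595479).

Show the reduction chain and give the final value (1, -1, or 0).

0

reciprocity: (56085/595479) = +1·(595479/56085) since 56085 mod 4 = 1, 595479 mod 4 = 3; sign now +1
(595479/56085) = (34629/56085)   [reduce mod 56085]
reciprocity: (34629/56085) = +1·(56085/34629) since 34629 mod 4 = 1, 56085 mod 4 = 1; sign now +1
(56085/34629) = (21456/34629)   [reduce mod 34629]
21456 = 2^4·1341; (2/34629) = -1 since 34629 mod 8 = 5, so (21456/34629) = (-1)^4·(1341/34629); sign now +1
reciprocity: (1341/34629) = +1·(34629/1341) since 1341 mod 4 = 1, 34629 mod 4 = 1; sign now +1
(34629/1341) = (1104/1341)   [reduce mod 1341]
1104 = 2^4·69; (2/1341) = -1 since 1341 mod 8 = 5, so (1104/1341) = (-1)^4·(69/1341); sign now +1
reciprocity: (69/1341) = +1·(1341/69) since 69 mod 4 = 1, 1341 mod 4 = 1; sign now +1
(1341/69) = (30/69)   [reduce mod 69]
30 = 2^1·15; (2/69) = -1 since 69 mod 8 = 5, so (30/69) = (-1)^1·(15/69); sign now -1
reciprocity: (15/69) = +1·(69/15) since 15 mod 4 = 3, 69 mod 4 = 1; sign now -1
(69/15) = (9/15)   [reduce mod 15]
reciprocity: (9/15) = +1·(15/9) since 9 mod 4 = 1, 15 mod 4 = 3; sign now -1
(15/9) = (6/9)   [reduce mod 9]
6 = 2^1·3; (2/9) = +1 since 9 mod 8 = 1, so (6/9) = (+1)^1·(3/9); sign now -1
reciprocity: (3/9) = +1·(9/3) since 3 mod 4 = 3, 9 mod 4 = 1; sign now -1
(9/3) = (0/3)   [reduce mod 3]
(0/3) = 0   [gcd(a, n) > 1]; final value = 0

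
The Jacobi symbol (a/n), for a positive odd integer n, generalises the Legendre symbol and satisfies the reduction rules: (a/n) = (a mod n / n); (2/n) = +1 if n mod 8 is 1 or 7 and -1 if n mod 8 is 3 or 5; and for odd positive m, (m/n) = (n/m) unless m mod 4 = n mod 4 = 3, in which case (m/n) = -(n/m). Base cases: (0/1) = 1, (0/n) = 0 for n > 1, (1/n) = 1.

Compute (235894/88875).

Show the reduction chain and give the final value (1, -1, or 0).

(235894/88875) = (58144/88875)   [reduce mod 88875]
58144 = 2^5·1817; (2/88875) = -1 since 88875 mod 8 = 3, so (58144/88875) = (-1)^5·(1817/88875); sign now -1
reciprocity: (1817/88875) = +1·(88875/1817) since 1817 mod 4 = 1, 88875 mod 4 = 3; sign now -1
(88875/1817) = (1659/1817)   [reduce mod 1817]
reciprocity: (1659/1817) = +1·(1817/1659) since 1659 mod 4 = 3, 1817 mod 4 = 1; sign now -1
(1817/1659) = (158/1659)   [reduce mod 1659]
158 = 2^1·79; (2/1659) = -1 since 1659 mod 8 = 3, so (158/1659) = (-1)^1·(79/1659); sign now +1
reciprocity: (79/1659) = -1·(1659/79) since 79 mod 4 = 3, 1659 mod 4 = 3; sign now -1
(1659/79) = (0/79)   [reduce mod 79]
(0/79) = 0   [gcd(a, n) > 1]; final value = 0

0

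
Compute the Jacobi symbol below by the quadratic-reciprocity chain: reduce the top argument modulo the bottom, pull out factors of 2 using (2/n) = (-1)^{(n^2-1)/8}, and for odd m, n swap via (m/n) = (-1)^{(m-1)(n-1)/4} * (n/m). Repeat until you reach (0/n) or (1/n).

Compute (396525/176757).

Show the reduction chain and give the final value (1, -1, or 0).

(396525/176757) = (43011/176757)   [reduce mod 176757]
reciprocity: (43011/176757) = +1·(176757/43011) since 43011 mod 4 = 3, 176757 mod 4 = 1; sign now +1
(176757/43011) = (4713/43011)   [reduce mod 43011]
reciprocity: (4713/43011) = +1·(43011/4713) since 4713 mod 4 = 1, 43011 mod 4 = 3; sign now +1
(43011/4713) = (594/4713)   [reduce mod 4713]
594 = 2^1·297; (2/4713) = +1 since 4713 mod 8 = 1, so (594/4713) = (+1)^1·(297/4713); sign now +1
reciprocity: (297/4713) = +1·(4713/297) since 297 mod 4 = 1, 4713 mod 4 = 1; sign now +1
(4713/297) = (258/297)   [reduce mod 297]
258 = 2^1·129; (2/297) = +1 since 297 mod 8 = 1, so (258/297) = (+1)^1·(129/297); sign now +1
reciprocity: (129/297) = +1·(297/129) since 129 mod 4 = 1, 297 mod 4 = 1; sign now +1
(297/129) = (39/129)   [reduce mod 129]
reciprocity: (39/129) = +1·(129/39) since 39 mod 4 = 3, 129 mod 4 = 1; sign now +1
(129/39) = (12/39)   [reduce mod 39]
12 = 2^2·3; (2/39) = +1 since 39 mod 8 = 7, so (12/39) = (+1)^2·(3/39); sign now +1
reciprocity: (3/39) = -1·(39/3) since 3 mod 4 = 3, 39 mod 4 = 3; sign now -1
(39/3) = (0/3)   [reduce mod 3]
(0/3) = 0   [gcd(a, n) > 1]; final value = 0

0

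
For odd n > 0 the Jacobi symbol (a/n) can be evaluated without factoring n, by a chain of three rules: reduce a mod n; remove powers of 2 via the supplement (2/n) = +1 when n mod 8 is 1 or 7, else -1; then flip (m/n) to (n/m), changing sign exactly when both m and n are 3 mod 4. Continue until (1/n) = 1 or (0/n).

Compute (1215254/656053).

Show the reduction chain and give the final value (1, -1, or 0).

-1

(1215254/656053): 1215254 mod 656053 = 559201, so (1215254/656053) = (559201/656053)
flip (559201/656053) -> (656053/559201): both odd, 559201 mod 4 = 1, 656053 mod 4 = 1, so the flip contributes +1; sign now +1
(656053/559201): 656053 mod 559201 = 96852, so (656053/559201) = (96852/559201)
factor out 2^2: 96852 = 2^2·24213; with 559201 mod 8 = 1, (2/559201) = +1; sign now +1; continue with (24213/559201)
flip (24213/559201) -> (559201/24213): both odd, 24213 mod 4 = 1, 559201 mod 4 = 1, so the flip contributes +1; sign now +1
(559201/24213): 559201 mod 24213 = 2302, so (559201/24213) = (2302/24213)
factor out 2^1: 2302 = 2^1·1151; with 24213 mod 8 = 5, (2/24213) = -1; sign now -1; continue with (1151/24213)
flip (1151/24213) -> (24213/1151): both odd, 1151 mod 4 = 3, 24213 mod 4 = 1, so the flip contributes +1; sign now -1
(24213/1151): 24213 mod 1151 = 42, so (24213/1151) = (42/1151)
factor out 2^1: 42 = 2^1·21; with 1151 mod 8 = 7, (2/1151) = +1; sign now -1; continue with (21/1151)
flip (21/1151) -> (1151/21): both odd, 21 mod 4 = 1, 1151 mod 4 = 3, so the flip contributes +1; sign now -1
(1151/21): 1151 mod 21 = 17, so (1151/21) = (17/21)
flip (17/21) -> (21/17): both odd, 17 mod 4 = 1, 21 mod 4 = 1, so the flip contributes +1; sign now -1
(21/17): 21 mod 17 = 4, so (21/17) = (4/17)
factor out 2^2: 4 = 2^2·1; with 17 mod 8 = 1, (2/17) = +1; sign now -1; continue with (1/17)
reached (1/17) = 1, so the symbol is -1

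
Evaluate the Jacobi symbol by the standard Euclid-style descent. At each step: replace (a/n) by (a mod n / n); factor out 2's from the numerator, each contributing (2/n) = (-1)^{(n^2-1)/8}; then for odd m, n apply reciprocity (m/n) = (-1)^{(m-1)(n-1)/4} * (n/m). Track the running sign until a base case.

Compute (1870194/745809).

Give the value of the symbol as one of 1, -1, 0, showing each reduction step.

(1870194/745809): 1870194 mod 745809 = 378576, so (1870194/745809) = (378576/745809)
factor out 2^4: 378576 = 2^4·23661; with 745809 mod 8 = 1, (2/745809) = +1; sign now +1; continue with (23661/745809)
flip (23661/745809) -> (745809/23661): both odd, 23661 mod 4 = 1, 745809 mod 4 = 1, so the flip contributes +1; sign now +1
(745809/23661): 745809 mod 23661 = 12318, so (745809/23661) = (12318/23661)
factor out 2^1: 12318 = 2^1·6159; with 23661 mod 8 = 5, (2/23661) = -1; sign now -1; continue with (6159/23661)
flip (6159/23661) -> (23661/6159): both odd, 6159 mod 4 = 3, 23661 mod 4 = 1, so the flip contributes +1; sign now -1
(23661/6159): 23661 mod 6159 = 5184, so (23661/6159) = (5184/6159)
factor out 2^6: 5184 = 2^6·81; with 6159 mod 8 = 7, (2/6159) = +1; sign now -1; continue with (81/6159)
flip (81/6159) -> (6159/81): both odd, 81 mod 4 = 1, 6159 mod 4 = 3, so the flip contributes +1; sign now -1
(6159/81): 6159 mod 81 = 3, so (6159/81) = (3/81)
flip (3/81) -> (81/3): both odd, 3 mod 4 = 3, 81 mod 4 = 1, so the flip contributes +1; sign now -1
(81/3): 81 mod 3 = 0, so (81/3) = (0/3)
reached (0/3); gcd(a, n) > 1, so (0/3) = 0 and the symbol is 0

0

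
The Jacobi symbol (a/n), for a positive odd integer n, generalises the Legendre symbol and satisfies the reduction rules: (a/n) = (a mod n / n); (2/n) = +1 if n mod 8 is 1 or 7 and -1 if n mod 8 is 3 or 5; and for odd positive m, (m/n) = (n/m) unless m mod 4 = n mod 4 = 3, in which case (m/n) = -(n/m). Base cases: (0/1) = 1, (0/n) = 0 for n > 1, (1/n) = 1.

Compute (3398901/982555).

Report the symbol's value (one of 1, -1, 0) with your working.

1

(3398901/982555) = (451236/982555)   [reduce mod 982555]
451236 = 2^2·112809; (2/982555) = -1 since 982555 mod 8 = 3, so (451236/982555) = (-1)^2·(112809/982555); sign now +1
reciprocity: (112809/982555) = +1·(982555/112809) since 112809 mod 4 = 1, 982555 mod 4 = 3; sign now +1
(982555/112809) = (80083/112809)   [reduce mod 112809]
reciprocity: (80083/112809) = +1·(112809/80083) since 80083 mod 4 = 3, 112809 mod 4 = 1; sign now +1
(112809/80083) = (32726/80083)   [reduce mod 80083]
32726 = 2^1·16363; (2/80083) = -1 since 80083 mod 8 = 3, so (32726/80083) = (-1)^1·(16363/80083); sign now -1
reciprocity: (16363/80083) = -1·(80083/16363) since 16363 mod 4 = 3, 80083 mod 4 = 3; sign now +1
(80083/16363) = (14631/16363)   [reduce mod 16363]
reciprocity: (14631/16363) = -1·(16363/14631) since 14631 mod 4 = 3, 16363 mod 4 = 3; sign now -1
(16363/14631) = (1732/14631)   [reduce mod 14631]
1732 = 2^2·433; (2/14631) = +1 since 14631 mod 8 = 7, so (1732/14631) = (+1)^2·(433/14631); sign now -1
reciprocity: (433/14631) = +1·(14631/433) since 433 mod 4 = 1, 14631 mod 4 = 3; sign now -1
(14631/433) = (342/433)   [reduce mod 433]
342 = 2^1·171; (2/433) = +1 since 433 mod 8 = 1, so (342/433) = (+1)^1·(171/433); sign now -1
reciprocity: (171/433) = +1·(433/171) since 171 mod 4 = 3, 433 mod 4 = 1; sign now -1
(433/171) = (91/171)   [reduce mod 171]
reciprocity: (91/171) = -1·(171/91) since 91 mod 4 = 3, 171 mod 4 = 3; sign now +1
(171/91) = (80/91)   [reduce mod 91]
80 = 2^4·5; (2/91) = -1 since 91 mod 8 = 3, so (80/91) = (-1)^4·(5/91); sign now +1
reciprocity: (5/91) = +1·(91/5) since 5 mod 4 = 1, 91 mod 4 = 3; sign now +1
(91/5) = (1/5)   [reduce mod 5]
(1/5) = 1; final value = sign = +1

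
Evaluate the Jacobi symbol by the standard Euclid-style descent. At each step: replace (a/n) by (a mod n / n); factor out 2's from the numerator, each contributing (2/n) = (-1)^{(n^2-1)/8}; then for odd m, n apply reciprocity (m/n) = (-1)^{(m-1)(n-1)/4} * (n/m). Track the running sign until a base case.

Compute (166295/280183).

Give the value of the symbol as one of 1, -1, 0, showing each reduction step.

-1

flip (166295/280183) -> (280183/166295): both odd, 166295 mod 4 = 3, 280183 mod 4 = 3, so the flip contributes -1; sign now -1
(280183/166295): 280183 mod 166295 = 113888, so (280183/166295) = (113888/166295)
factor out 2^5: 113888 = 2^5·3559; with 166295 mod 8 = 7, (2/166295) = +1; sign now -1; continue with (3559/166295)
flip (3559/166295) -> (166295/3559): both odd, 3559 mod 4 = 3, 166295 mod 4 = 3, so the flip contributes -1; sign now +1
(166295/3559): 166295 mod 3559 = 2581, so (166295/3559) = (2581/3559)
flip (2581/3559) -> (3559/2581): both odd, 2581 mod 4 = 1, 3559 mod 4 = 3, so the flip contributes +1; sign now +1
(3559/2581): 3559 mod 2581 = 978, so (3559/2581) = (978/2581)
factor out 2^1: 978 = 2^1·489; with 2581 mod 8 = 5, (2/2581) = -1; sign now -1; continue with (489/2581)
flip (489/2581) -> (2581/489): both odd, 489 mod 4 = 1, 2581 mod 4 = 1, so the flip contributes +1; sign now -1
(2581/489): 2581 mod 489 = 136, so (2581/489) = (136/489)
factor out 2^3: 136 = 2^3·17; with 489 mod 8 = 1, (2/489) = +1; sign now -1; continue with (17/489)
flip (17/489) -> (489/17): both odd, 17 mod 4 = 1, 489 mod 4 = 1, so the flip contributes +1; sign now -1
(489/17): 489 mod 17 = 13, so (489/17) = (13/17)
flip (13/17) -> (17/13): both odd, 13 mod 4 = 1, 17 mod 4 = 1, so the flip contributes +1; sign now -1
(17/13): 17 mod 13 = 4, so (17/13) = (4/13)
factor out 2^2: 4 = 2^2·1; with 13 mod 8 = 5, (2/13) = -1; sign now -1; continue with (1/13)
reached (1/13) = 1, so the symbol is -1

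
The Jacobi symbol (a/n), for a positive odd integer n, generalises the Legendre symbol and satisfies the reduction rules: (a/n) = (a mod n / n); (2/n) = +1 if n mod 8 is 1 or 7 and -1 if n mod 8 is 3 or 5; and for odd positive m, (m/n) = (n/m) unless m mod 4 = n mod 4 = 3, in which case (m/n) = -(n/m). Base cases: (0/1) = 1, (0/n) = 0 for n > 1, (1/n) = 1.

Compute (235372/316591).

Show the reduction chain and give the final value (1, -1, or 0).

factor out 2^2: 235372 = 2^2·58843; with 316591 mod 8 = 7, (2/316591) = +1; sign now +1; continue with (58843/316591)
flip (58843/316591) -> (316591/58843): both odd, 58843 mod 4 = 3, 316591 mod 4 = 3, so the flip contributes -1; sign now -1
(316591/58843): 316591 mod 58843 = 22376, so (316591/58843) = (22376/58843)
factor out 2^3: 22376 = 2^3·2797; with 58843 mod 8 = 3, (2/58843) = -1; sign now +1; continue with (2797/58843)
flip (2797/58843) -> (58843/2797): both odd, 2797 mod 4 = 1, 58843 mod 4 = 3, so the flip contributes +1; sign now +1
(58843/2797): 58843 mod 2797 = 106, so (58843/2797) = (106/2797)
factor out 2^1: 106 = 2^1·53; with 2797 mod 8 = 5, (2/2797) = -1; sign now -1; continue with (53/2797)
flip (53/2797) -> (2797/53): both odd, 53 mod 4 = 1, 2797 mod 4 = 1, so the flip contributes +1; sign now -1
(2797/53): 2797 mod 53 = 41, so (2797/53) = (41/53)
flip (41/53) -> (53/41): both odd, 41 mod 4 = 1, 53 mod 4 = 1, so the flip contributes +1; sign now -1
(53/41): 53 mod 41 = 12, so (53/41) = (12/41)
factor out 2^2: 12 = 2^2·3; with 41 mod 8 = 1, (2/41) = +1; sign now -1; continue with (3/41)
flip (3/41) -> (41/3): both odd, 3 mod 4 = 3, 41 mod 4 = 1, so the flip contributes +1; sign now -1
(41/3): 41 mod 3 = 2, so (41/3) = (2/3)
factor out 2^1: 2 = 2^1·1; with 3 mod 8 = 3, (2/3) = -1; sign now +1; continue with (1/3)
reached (1/3) = 1, so the symbol is +1

1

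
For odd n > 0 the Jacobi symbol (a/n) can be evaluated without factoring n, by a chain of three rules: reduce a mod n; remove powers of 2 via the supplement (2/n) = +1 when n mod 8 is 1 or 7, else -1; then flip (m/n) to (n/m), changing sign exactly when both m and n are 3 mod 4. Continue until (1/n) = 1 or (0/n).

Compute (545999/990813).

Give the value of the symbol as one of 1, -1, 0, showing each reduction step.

-1

reciprocity: (545999/990813) = +1·(990813/545999) since 545999 mod 4 = 3, 990813 mod 4 = 1; sign now +1
(990813/545999) = (444814/545999)   [reduce mod 545999]
444814 = 2^1·222407; (2/545999) = +1 since 545999 mod 8 = 7, so (444814/545999) = (+1)^1·(222407/545999); sign now +1
reciprocity: (222407/545999) = -1·(545999/222407) since 222407 mod 4 = 3, 545999 mod 4 = 3; sign now -1
(545999/222407) = (101185/222407)   [reduce mod 222407]
reciprocity: (101185/222407) = +1·(222407/101185) since 101185 mod 4 = 1, 222407 mod 4 = 3; sign now -1
(222407/101185) = (20037/101185)   [reduce mod 101185]
reciprocity: (20037/101185) = +1·(101185/20037) since 20037 mod 4 = 1, 101185 mod 4 = 1; sign now -1
(101185/20037) = (1000/20037)   [reduce mod 20037]
1000 = 2^3·125; (2/20037) = -1 since 20037 mod 8 = 5, so (1000/20037) = (-1)^3·(125/20037); sign now +1
reciprocity: (125/20037) = +1·(20037/125) since 125 mod 4 = 1, 20037 mod 4 = 1; sign now +1
(20037/125) = (37/125)   [reduce mod 125]
reciprocity: (37/125) = +1·(125/37) since 37 mod 4 = 1, 125 mod 4 = 1; sign now +1
(125/37) = (14/37)   [reduce mod 37]
14 = 2^1·7; (2/37) = -1 since 37 mod 8 = 5, so (14/37) = (-1)^1·(7/37); sign now -1
reciprocity: (7/37) = +1·(37/7) since 7 mod 4 = 3, 37 mod 4 = 1; sign now -1
(37/7) = (2/7)   [reduce mod 7]
2 = 2^1·1; (2/7) = +1 since 7 mod 8 = 7, so (2/7) = (+1)^1·(1/7); sign now -1
(1/7) = 1; final value = sign = -1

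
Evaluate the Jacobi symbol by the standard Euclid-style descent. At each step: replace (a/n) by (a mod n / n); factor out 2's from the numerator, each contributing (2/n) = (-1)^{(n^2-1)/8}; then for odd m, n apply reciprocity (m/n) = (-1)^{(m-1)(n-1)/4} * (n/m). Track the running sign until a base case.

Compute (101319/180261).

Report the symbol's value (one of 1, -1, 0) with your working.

0

flip (101319/180261) -> (180261/101319): both odd, 101319 mod 4 = 3, 180261 mod 4 = 1, so the flip contributes +1; sign now +1
(180261/101319): 180261 mod 101319 = 78942, so (180261/101319) = (78942/101319)
factor out 2^1: 78942 = 2^1·39471; with 101319 mod 8 = 7, (2/101319) = +1; sign now +1; continue with (39471/101319)
flip (39471/101319) -> (101319/39471): both odd, 39471 mod 4 = 3, 101319 mod 4 = 3, so the flip contributes -1; sign now -1
(101319/39471): 101319 mod 39471 = 22377, so (101319/39471) = (22377/39471)
flip (22377/39471) -> (39471/22377): both odd, 22377 mod 4 = 1, 39471 mod 4 = 3, so the flip contributes +1; sign now -1
(39471/22377): 39471 mod 22377 = 17094, so (39471/22377) = (17094/22377)
factor out 2^1: 17094 = 2^1·8547; with 22377 mod 8 = 1, (2/22377) = +1; sign now -1; continue with (8547/22377)
flip (8547/22377) -> (22377/8547): both odd, 8547 mod 4 = 3, 22377 mod 4 = 1, so the flip contributes +1; sign now -1
(22377/8547): 22377 mod 8547 = 5283, so (22377/8547) = (5283/8547)
flip (5283/8547) -> (8547/5283): both odd, 5283 mod 4 = 3, 8547 mod 4 = 3, so the flip contributes -1; sign now +1
(8547/5283): 8547 mod 5283 = 3264, so (8547/5283) = (3264/5283)
factor out 2^6: 3264 = 2^6·51; with 5283 mod 8 = 3, (2/5283) = -1; sign now +1; continue with (51/5283)
flip (51/5283) -> (5283/51): both odd, 51 mod 4 = 3, 5283 mod 4 = 3, so the flip contributes -1; sign now -1
(5283/51): 5283 mod 51 = 30, so (5283/51) = (30/51)
factor out 2^1: 30 = 2^1·15; with 51 mod 8 = 3, (2/51) = -1; sign now +1; continue with (15/51)
flip (15/51) -> (51/15): both odd, 15 mod 4 = 3, 51 mod 4 = 3, so the flip contributes -1; sign now -1
(51/15): 51 mod 15 = 6, so (51/15) = (6/15)
factor out 2^1: 6 = 2^1·3; with 15 mod 8 = 7, (2/15) = +1; sign now -1; continue with (3/15)
flip (3/15) -> (15/3): both odd, 3 mod 4 = 3, 15 mod 4 = 3, so the flip contributes -1; sign now +1
(15/3): 15 mod 3 = 0, so (15/3) = (0/3)
reached (0/3); gcd(a, n) > 1, so (0/3) = 0 and the symbol is 0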